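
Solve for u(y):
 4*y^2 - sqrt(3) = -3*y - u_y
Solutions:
 u(y) = C1 - 4*y^3/3 - 3*y^2/2 + sqrt(3)*y


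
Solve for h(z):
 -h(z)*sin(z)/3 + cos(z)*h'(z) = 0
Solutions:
 h(z) = C1/cos(z)^(1/3)


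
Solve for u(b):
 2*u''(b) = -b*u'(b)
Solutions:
 u(b) = C1 + C2*erf(b/2)


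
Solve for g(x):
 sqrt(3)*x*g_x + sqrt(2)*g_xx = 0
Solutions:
 g(x) = C1 + C2*erf(6^(1/4)*x/2)


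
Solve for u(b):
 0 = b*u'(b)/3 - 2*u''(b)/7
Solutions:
 u(b) = C1 + C2*erfi(sqrt(21)*b/6)


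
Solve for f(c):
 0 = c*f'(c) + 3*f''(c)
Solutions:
 f(c) = C1 + C2*erf(sqrt(6)*c/6)


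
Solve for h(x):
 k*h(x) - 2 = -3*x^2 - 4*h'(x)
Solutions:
 h(x) = C1*exp(-k*x/4) - 3*x^2/k + 2/k + 24*x/k^2 - 96/k^3


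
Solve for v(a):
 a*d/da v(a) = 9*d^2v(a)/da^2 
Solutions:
 v(a) = C1 + C2*erfi(sqrt(2)*a/6)


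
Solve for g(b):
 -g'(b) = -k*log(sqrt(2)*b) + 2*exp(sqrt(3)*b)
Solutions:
 g(b) = C1 + b*k*log(b) + b*k*(-1 + log(2)/2) - 2*sqrt(3)*exp(sqrt(3)*b)/3


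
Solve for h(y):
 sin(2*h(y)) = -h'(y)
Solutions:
 h(y) = pi - acos((-C1 - exp(4*y))/(C1 - exp(4*y)))/2
 h(y) = acos((-C1 - exp(4*y))/(C1 - exp(4*y)))/2


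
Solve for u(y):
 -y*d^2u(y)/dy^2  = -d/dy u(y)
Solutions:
 u(y) = C1 + C2*y^2


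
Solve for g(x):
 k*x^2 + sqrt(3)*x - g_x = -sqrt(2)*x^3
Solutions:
 g(x) = C1 + k*x^3/3 + sqrt(2)*x^4/4 + sqrt(3)*x^2/2


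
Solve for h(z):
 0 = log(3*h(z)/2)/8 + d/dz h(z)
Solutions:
 -8*Integral(1/(-log(_y) - log(3) + log(2)), (_y, h(z))) = C1 - z


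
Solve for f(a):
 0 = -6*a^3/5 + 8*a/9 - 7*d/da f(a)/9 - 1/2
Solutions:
 f(a) = C1 - 27*a^4/70 + 4*a^2/7 - 9*a/14


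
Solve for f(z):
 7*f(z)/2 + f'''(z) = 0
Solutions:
 f(z) = C3*exp(-2^(2/3)*7^(1/3)*z/2) + (C1*sin(2^(2/3)*sqrt(3)*7^(1/3)*z/4) + C2*cos(2^(2/3)*sqrt(3)*7^(1/3)*z/4))*exp(2^(2/3)*7^(1/3)*z/4)


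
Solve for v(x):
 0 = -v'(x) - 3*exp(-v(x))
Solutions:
 v(x) = log(C1 - 3*x)


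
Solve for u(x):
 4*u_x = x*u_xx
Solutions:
 u(x) = C1 + C2*x^5


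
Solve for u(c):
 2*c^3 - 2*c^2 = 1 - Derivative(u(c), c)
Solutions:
 u(c) = C1 - c^4/2 + 2*c^3/3 + c


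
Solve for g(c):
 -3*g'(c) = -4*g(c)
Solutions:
 g(c) = C1*exp(4*c/3)


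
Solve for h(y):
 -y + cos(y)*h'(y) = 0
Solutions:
 h(y) = C1 + Integral(y/cos(y), y)


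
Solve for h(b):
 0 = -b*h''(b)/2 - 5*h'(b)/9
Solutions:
 h(b) = C1 + C2/b^(1/9)


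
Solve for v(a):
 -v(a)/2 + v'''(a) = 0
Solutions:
 v(a) = C3*exp(2^(2/3)*a/2) + (C1*sin(2^(2/3)*sqrt(3)*a/4) + C2*cos(2^(2/3)*sqrt(3)*a/4))*exp(-2^(2/3)*a/4)


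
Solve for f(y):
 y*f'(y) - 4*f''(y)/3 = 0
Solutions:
 f(y) = C1 + C2*erfi(sqrt(6)*y/4)


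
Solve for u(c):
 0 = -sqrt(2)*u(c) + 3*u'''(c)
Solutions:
 u(c) = C3*exp(2^(1/6)*3^(2/3)*c/3) + (C1*sin(6^(1/6)*c/2) + C2*cos(6^(1/6)*c/2))*exp(-2^(1/6)*3^(2/3)*c/6)


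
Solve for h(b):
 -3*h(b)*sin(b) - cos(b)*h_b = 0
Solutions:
 h(b) = C1*cos(b)^3


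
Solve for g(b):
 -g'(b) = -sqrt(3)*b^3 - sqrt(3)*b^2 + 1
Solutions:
 g(b) = C1 + sqrt(3)*b^4/4 + sqrt(3)*b^3/3 - b


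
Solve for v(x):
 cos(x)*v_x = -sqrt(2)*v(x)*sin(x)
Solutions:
 v(x) = C1*cos(x)^(sqrt(2))


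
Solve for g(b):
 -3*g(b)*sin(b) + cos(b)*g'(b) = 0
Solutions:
 g(b) = C1/cos(b)^3


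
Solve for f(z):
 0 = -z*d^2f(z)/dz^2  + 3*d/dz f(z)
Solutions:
 f(z) = C1 + C2*z^4


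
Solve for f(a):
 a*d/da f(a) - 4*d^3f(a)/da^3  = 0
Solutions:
 f(a) = C1 + Integral(C2*airyai(2^(1/3)*a/2) + C3*airybi(2^(1/3)*a/2), a)


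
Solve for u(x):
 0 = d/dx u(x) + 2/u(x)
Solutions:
 u(x) = -sqrt(C1 - 4*x)
 u(x) = sqrt(C1 - 4*x)


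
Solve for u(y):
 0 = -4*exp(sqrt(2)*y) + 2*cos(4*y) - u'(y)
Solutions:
 u(y) = C1 - 2*sqrt(2)*exp(sqrt(2)*y) + sin(4*y)/2


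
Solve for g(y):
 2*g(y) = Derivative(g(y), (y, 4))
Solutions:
 g(y) = C1*exp(-2^(1/4)*y) + C2*exp(2^(1/4)*y) + C3*sin(2^(1/4)*y) + C4*cos(2^(1/4)*y)


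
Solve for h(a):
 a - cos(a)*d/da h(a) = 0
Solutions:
 h(a) = C1 + Integral(a/cos(a), a)


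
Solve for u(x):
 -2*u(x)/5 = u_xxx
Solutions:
 u(x) = C3*exp(-2^(1/3)*5^(2/3)*x/5) + (C1*sin(2^(1/3)*sqrt(3)*5^(2/3)*x/10) + C2*cos(2^(1/3)*sqrt(3)*5^(2/3)*x/10))*exp(2^(1/3)*5^(2/3)*x/10)


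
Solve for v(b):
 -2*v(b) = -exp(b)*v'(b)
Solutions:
 v(b) = C1*exp(-2*exp(-b))


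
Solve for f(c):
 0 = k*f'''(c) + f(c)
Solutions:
 f(c) = C1*exp(c*(-1/k)^(1/3)) + C2*exp(c*(-1/k)^(1/3)*(-1 + sqrt(3)*I)/2) + C3*exp(-c*(-1/k)^(1/3)*(1 + sqrt(3)*I)/2)


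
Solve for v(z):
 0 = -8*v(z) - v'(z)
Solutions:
 v(z) = C1*exp(-8*z)


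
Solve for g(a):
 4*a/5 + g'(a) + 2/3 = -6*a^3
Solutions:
 g(a) = C1 - 3*a^4/2 - 2*a^2/5 - 2*a/3


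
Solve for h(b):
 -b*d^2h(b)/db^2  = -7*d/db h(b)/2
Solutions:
 h(b) = C1 + C2*b^(9/2)


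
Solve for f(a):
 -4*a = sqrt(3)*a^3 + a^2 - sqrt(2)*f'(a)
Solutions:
 f(a) = C1 + sqrt(6)*a^4/8 + sqrt(2)*a^3/6 + sqrt(2)*a^2


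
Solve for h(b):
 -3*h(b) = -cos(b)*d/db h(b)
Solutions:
 h(b) = C1*(sin(b) + 1)^(3/2)/(sin(b) - 1)^(3/2)


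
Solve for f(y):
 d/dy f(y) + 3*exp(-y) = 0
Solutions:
 f(y) = C1 + 3*exp(-y)


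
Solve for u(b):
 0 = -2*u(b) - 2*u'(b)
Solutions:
 u(b) = C1*exp(-b)


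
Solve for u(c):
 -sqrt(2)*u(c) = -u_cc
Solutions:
 u(c) = C1*exp(-2^(1/4)*c) + C2*exp(2^(1/4)*c)


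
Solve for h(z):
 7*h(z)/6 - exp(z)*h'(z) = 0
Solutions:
 h(z) = C1*exp(-7*exp(-z)/6)


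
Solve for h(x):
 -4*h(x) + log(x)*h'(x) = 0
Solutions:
 h(x) = C1*exp(4*li(x))


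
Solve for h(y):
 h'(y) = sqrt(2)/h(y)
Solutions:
 h(y) = -sqrt(C1 + 2*sqrt(2)*y)
 h(y) = sqrt(C1 + 2*sqrt(2)*y)


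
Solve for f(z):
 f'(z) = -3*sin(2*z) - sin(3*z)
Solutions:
 f(z) = C1 + 3*cos(2*z)/2 + cos(3*z)/3


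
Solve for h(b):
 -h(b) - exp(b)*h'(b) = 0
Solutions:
 h(b) = C1*exp(exp(-b))


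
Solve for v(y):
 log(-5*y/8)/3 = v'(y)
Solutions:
 v(y) = C1 + y*log(-y)/3 + y*(-log(2) - 1/3 + log(5)/3)


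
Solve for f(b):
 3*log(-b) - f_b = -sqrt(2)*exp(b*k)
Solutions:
 f(b) = C1 + 3*b*log(-b) - 3*b + Piecewise((sqrt(2)*exp(b*k)/k, Ne(k, 0)), (sqrt(2)*b, True))


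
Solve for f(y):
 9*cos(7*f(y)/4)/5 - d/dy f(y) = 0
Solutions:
 -9*y/5 - 2*log(sin(7*f(y)/4) - 1)/7 + 2*log(sin(7*f(y)/4) + 1)/7 = C1


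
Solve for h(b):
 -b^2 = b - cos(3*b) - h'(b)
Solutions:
 h(b) = C1 + b^3/3 + b^2/2 - sin(3*b)/3


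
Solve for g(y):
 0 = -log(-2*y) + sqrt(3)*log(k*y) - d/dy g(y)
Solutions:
 g(y) = C1 + y*(sqrt(3)*log(-k) - sqrt(3) - log(2) + 1) - y*(1 - sqrt(3))*log(-y)


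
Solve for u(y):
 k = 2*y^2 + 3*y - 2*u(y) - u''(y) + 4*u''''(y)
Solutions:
 u(y) = C1*exp(-sqrt(2)*y*sqrt(1 + sqrt(33))/4) + C2*exp(sqrt(2)*y*sqrt(1 + sqrt(33))/4) + C3*sin(sqrt(2)*y*sqrt(-1 + sqrt(33))/4) + C4*cos(sqrt(2)*y*sqrt(-1 + sqrt(33))/4) - k/2 + y^2 + 3*y/2 - 1


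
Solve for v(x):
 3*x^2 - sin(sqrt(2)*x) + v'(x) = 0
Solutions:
 v(x) = C1 - x^3 - sqrt(2)*cos(sqrt(2)*x)/2


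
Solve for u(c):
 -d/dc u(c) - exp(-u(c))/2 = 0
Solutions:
 u(c) = log(C1 - c/2)


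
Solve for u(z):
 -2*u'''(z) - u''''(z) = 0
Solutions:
 u(z) = C1 + C2*z + C3*z^2 + C4*exp(-2*z)


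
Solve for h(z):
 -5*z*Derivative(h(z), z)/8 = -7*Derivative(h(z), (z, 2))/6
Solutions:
 h(z) = C1 + C2*erfi(sqrt(210)*z/28)


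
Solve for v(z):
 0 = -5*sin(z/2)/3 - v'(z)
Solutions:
 v(z) = C1 + 10*cos(z/2)/3


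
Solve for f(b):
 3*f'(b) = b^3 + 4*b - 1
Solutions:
 f(b) = C1 + b^4/12 + 2*b^2/3 - b/3


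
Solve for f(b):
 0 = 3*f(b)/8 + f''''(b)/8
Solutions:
 f(b) = (C1*sin(sqrt(2)*3^(1/4)*b/2) + C2*cos(sqrt(2)*3^(1/4)*b/2))*exp(-sqrt(2)*3^(1/4)*b/2) + (C3*sin(sqrt(2)*3^(1/4)*b/2) + C4*cos(sqrt(2)*3^(1/4)*b/2))*exp(sqrt(2)*3^(1/4)*b/2)


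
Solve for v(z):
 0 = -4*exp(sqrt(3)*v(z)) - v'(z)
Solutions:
 v(z) = sqrt(3)*(2*log(1/(C1 + 4*z)) - log(3))/6


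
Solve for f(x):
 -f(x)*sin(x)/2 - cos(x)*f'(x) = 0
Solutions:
 f(x) = C1*sqrt(cos(x))


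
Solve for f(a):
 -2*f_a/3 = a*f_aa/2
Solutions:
 f(a) = C1 + C2/a^(1/3)


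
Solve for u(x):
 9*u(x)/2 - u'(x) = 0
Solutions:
 u(x) = C1*exp(9*x/2)


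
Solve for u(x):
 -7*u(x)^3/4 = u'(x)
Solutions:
 u(x) = -sqrt(2)*sqrt(-1/(C1 - 7*x))
 u(x) = sqrt(2)*sqrt(-1/(C1 - 7*x))


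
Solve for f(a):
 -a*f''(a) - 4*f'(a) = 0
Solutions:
 f(a) = C1 + C2/a^3


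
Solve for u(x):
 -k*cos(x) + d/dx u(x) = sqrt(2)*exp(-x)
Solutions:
 u(x) = C1 + k*sin(x) - sqrt(2)*exp(-x)


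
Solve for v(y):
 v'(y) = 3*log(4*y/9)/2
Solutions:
 v(y) = C1 + 3*y*log(y)/2 - 3*y*log(3) - 3*y/2 + 3*y*log(2)


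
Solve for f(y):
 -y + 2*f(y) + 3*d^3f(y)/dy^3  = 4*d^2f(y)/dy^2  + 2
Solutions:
 f(y) = C1*exp(y*(16/(9*sqrt(345) + 179)^(1/3) + (9*sqrt(345) + 179)^(1/3) + 8)/18)*sin(sqrt(3)*y*(-(9*sqrt(345) + 179)^(1/3) + 16/(9*sqrt(345) + 179)^(1/3))/18) + C2*exp(y*(16/(9*sqrt(345) + 179)^(1/3) + (9*sqrt(345) + 179)^(1/3) + 8)/18)*cos(sqrt(3)*y*(-(9*sqrt(345) + 179)^(1/3) + 16/(9*sqrt(345) + 179)^(1/3))/18) + C3*exp(y*(-(9*sqrt(345) + 179)^(1/3) - 16/(9*sqrt(345) + 179)^(1/3) + 4)/9) + y/2 + 1


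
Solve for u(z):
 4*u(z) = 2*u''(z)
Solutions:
 u(z) = C1*exp(-sqrt(2)*z) + C2*exp(sqrt(2)*z)


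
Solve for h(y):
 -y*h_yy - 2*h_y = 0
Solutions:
 h(y) = C1 + C2/y


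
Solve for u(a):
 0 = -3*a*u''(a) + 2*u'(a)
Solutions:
 u(a) = C1 + C2*a^(5/3)


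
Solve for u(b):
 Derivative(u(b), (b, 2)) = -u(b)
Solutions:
 u(b) = C1*sin(b) + C2*cos(b)


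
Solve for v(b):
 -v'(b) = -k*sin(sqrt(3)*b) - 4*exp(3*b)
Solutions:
 v(b) = C1 - sqrt(3)*k*cos(sqrt(3)*b)/3 + 4*exp(3*b)/3


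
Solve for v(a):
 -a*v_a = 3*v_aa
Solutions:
 v(a) = C1 + C2*erf(sqrt(6)*a/6)


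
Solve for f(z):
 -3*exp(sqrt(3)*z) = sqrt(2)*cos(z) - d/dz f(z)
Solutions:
 f(z) = C1 + sqrt(3)*exp(sqrt(3)*z) + sqrt(2)*sin(z)


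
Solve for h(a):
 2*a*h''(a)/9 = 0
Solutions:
 h(a) = C1 + C2*a


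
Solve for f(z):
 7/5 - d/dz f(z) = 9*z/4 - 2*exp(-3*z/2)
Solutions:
 f(z) = C1 - 9*z^2/8 + 7*z/5 - 4*exp(-3*z/2)/3


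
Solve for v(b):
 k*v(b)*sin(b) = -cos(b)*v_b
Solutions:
 v(b) = C1*exp(k*log(cos(b)))


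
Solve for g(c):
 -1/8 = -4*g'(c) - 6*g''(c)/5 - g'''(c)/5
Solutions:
 g(c) = C1 + c/32 + (C2*sin(sqrt(11)*c) + C3*cos(sqrt(11)*c))*exp(-3*c)


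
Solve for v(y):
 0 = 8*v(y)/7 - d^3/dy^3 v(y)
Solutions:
 v(y) = C3*exp(2*7^(2/3)*y/7) + (C1*sin(sqrt(3)*7^(2/3)*y/7) + C2*cos(sqrt(3)*7^(2/3)*y/7))*exp(-7^(2/3)*y/7)


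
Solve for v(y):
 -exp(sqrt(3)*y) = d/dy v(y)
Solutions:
 v(y) = C1 - sqrt(3)*exp(sqrt(3)*y)/3


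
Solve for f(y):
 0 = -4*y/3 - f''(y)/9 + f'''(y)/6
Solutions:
 f(y) = C1 + C2*y + C3*exp(2*y/3) - 2*y^3 - 9*y^2


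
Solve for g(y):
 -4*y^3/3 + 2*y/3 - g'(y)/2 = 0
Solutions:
 g(y) = C1 - 2*y^4/3 + 2*y^2/3


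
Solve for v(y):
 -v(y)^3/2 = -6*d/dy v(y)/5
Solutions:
 v(y) = -sqrt(6)*sqrt(-1/(C1 + 5*y))
 v(y) = sqrt(6)*sqrt(-1/(C1 + 5*y))


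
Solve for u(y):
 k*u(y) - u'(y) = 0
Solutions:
 u(y) = C1*exp(k*y)


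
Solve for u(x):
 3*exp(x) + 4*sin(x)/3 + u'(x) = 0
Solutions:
 u(x) = C1 - 3*exp(x) + 4*cos(x)/3


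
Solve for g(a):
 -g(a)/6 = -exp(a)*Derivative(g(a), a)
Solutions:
 g(a) = C1*exp(-exp(-a)/6)


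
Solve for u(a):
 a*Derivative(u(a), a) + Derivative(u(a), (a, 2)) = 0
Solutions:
 u(a) = C1 + C2*erf(sqrt(2)*a/2)


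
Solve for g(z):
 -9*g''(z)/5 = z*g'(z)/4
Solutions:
 g(z) = C1 + C2*erf(sqrt(10)*z/12)


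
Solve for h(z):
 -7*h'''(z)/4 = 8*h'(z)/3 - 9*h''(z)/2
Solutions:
 h(z) = C1 + C2*exp(z*(27 - sqrt(57))/21) + C3*exp(z*(sqrt(57) + 27)/21)


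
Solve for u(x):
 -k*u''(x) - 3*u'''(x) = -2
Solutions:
 u(x) = C1 + C2*x + C3*exp(-k*x/3) + x^2/k


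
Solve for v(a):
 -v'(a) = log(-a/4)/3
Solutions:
 v(a) = C1 - a*log(-a)/3 + a*(1 + 2*log(2))/3


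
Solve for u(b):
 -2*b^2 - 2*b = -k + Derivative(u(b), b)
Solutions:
 u(b) = C1 - 2*b^3/3 - b^2 + b*k


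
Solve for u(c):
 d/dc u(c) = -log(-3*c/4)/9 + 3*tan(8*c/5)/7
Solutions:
 u(c) = C1 - c*log(-c)/9 - c*log(3)/9 + c/9 + 2*c*log(2)/9 - 15*log(cos(8*c/5))/56


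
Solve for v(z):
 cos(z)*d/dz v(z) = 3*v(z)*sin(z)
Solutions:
 v(z) = C1/cos(z)^3


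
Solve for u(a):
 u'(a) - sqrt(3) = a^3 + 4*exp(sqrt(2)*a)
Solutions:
 u(a) = C1 + a^4/4 + sqrt(3)*a + 2*sqrt(2)*exp(sqrt(2)*a)


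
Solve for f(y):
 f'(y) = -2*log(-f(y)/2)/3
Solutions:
 3*Integral(1/(log(-_y) - log(2)), (_y, f(y)))/2 = C1 - y


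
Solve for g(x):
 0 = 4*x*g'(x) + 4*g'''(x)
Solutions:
 g(x) = C1 + Integral(C2*airyai(-x) + C3*airybi(-x), x)


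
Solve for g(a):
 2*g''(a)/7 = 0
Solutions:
 g(a) = C1 + C2*a


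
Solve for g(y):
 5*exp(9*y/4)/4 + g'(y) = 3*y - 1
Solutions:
 g(y) = C1 + 3*y^2/2 - y - 5*exp(9*y/4)/9


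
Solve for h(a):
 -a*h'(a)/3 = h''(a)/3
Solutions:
 h(a) = C1 + C2*erf(sqrt(2)*a/2)


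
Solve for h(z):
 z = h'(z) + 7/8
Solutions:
 h(z) = C1 + z^2/2 - 7*z/8


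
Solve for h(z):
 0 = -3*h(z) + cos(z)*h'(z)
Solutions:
 h(z) = C1*(sin(z) + 1)^(3/2)/(sin(z) - 1)^(3/2)


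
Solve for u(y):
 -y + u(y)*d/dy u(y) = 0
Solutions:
 u(y) = -sqrt(C1 + y^2)
 u(y) = sqrt(C1 + y^2)


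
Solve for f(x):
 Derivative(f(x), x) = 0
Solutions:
 f(x) = C1


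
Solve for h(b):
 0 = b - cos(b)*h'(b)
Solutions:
 h(b) = C1 + Integral(b/cos(b), b)


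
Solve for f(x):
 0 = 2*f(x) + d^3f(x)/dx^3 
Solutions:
 f(x) = C3*exp(-2^(1/3)*x) + (C1*sin(2^(1/3)*sqrt(3)*x/2) + C2*cos(2^(1/3)*sqrt(3)*x/2))*exp(2^(1/3)*x/2)


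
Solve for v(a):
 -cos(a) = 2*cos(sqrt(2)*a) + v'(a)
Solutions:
 v(a) = C1 - sin(a) - sqrt(2)*sin(sqrt(2)*a)


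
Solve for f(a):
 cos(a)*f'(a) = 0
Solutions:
 f(a) = C1


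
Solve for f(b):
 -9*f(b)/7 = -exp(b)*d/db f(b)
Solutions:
 f(b) = C1*exp(-9*exp(-b)/7)


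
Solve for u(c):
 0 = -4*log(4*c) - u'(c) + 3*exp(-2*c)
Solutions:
 u(c) = C1 - 4*c*log(c) + 4*c*(1 - 2*log(2)) - 3*exp(-2*c)/2


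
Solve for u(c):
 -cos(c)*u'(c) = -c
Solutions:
 u(c) = C1 + Integral(c/cos(c), c)


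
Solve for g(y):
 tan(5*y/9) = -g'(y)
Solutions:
 g(y) = C1 + 9*log(cos(5*y/9))/5


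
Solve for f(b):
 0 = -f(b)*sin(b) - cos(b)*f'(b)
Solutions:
 f(b) = C1*cos(b)


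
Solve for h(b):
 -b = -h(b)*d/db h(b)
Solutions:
 h(b) = -sqrt(C1 + b^2)
 h(b) = sqrt(C1 + b^2)


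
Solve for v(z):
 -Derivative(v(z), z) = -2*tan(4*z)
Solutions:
 v(z) = C1 - log(cos(4*z))/2


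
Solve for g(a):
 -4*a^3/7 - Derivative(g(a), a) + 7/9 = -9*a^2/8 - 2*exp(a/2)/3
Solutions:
 g(a) = C1 - a^4/7 + 3*a^3/8 + 7*a/9 + 4*exp(a/2)/3


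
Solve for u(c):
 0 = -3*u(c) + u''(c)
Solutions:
 u(c) = C1*exp(-sqrt(3)*c) + C2*exp(sqrt(3)*c)


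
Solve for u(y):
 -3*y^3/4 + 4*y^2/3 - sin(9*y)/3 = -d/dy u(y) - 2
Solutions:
 u(y) = C1 + 3*y^4/16 - 4*y^3/9 - 2*y - cos(9*y)/27


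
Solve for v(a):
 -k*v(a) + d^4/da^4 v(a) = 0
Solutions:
 v(a) = C1*exp(-a*k^(1/4)) + C2*exp(a*k^(1/4)) + C3*exp(-I*a*k^(1/4)) + C4*exp(I*a*k^(1/4))


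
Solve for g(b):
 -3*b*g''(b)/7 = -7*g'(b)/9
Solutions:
 g(b) = C1 + C2*b^(76/27)


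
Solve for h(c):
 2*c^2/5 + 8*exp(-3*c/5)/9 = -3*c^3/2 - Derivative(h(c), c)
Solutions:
 h(c) = C1 - 3*c^4/8 - 2*c^3/15 + 40*exp(-3*c/5)/27


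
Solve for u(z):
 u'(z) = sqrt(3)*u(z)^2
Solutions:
 u(z) = -1/(C1 + sqrt(3)*z)


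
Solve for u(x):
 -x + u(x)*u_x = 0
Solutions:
 u(x) = -sqrt(C1 + x^2)
 u(x) = sqrt(C1 + x^2)


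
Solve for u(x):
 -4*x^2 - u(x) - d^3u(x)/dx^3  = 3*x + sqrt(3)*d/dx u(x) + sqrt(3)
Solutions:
 u(x) = C1*exp(x*(-2*2^(1/3)*3^(5/6)/(3 + sqrt(4*sqrt(3) + 9))^(1/3) + 6^(2/3)*(3 + sqrt(4*sqrt(3) + 9))^(1/3))/12)*sin(x*(2*6^(1/3)/(3 + sqrt(4*sqrt(3) + 9))^(1/3) + 2^(2/3)*3^(1/6)*(3 + sqrt(4*sqrt(3) + 9))^(1/3))/4) + C2*exp(x*(-2*2^(1/3)*3^(5/6)/(3 + sqrt(4*sqrt(3) + 9))^(1/3) + 6^(2/3)*(3 + sqrt(4*sqrt(3) + 9))^(1/3))/12)*cos(x*(2*6^(1/3)/(3 + sqrt(4*sqrt(3) + 9))^(1/3) + 2^(2/3)*3^(1/6)*(3 + sqrt(4*sqrt(3) + 9))^(1/3))/4) + C3*exp(-x*(-2*2^(1/3)*3^(5/6)/(3 + sqrt(4*sqrt(3) + 9))^(1/3) + 6^(2/3)*(3 + sqrt(4*sqrt(3) + 9))^(1/3))/6) - 4*x^2 - 3*x + 8*sqrt(3)*x - 24 + 2*sqrt(3)


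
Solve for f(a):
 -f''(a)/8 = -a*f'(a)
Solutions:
 f(a) = C1 + C2*erfi(2*a)


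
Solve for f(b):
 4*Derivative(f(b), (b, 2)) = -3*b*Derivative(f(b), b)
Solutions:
 f(b) = C1 + C2*erf(sqrt(6)*b/4)


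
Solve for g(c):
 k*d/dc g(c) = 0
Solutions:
 g(c) = C1


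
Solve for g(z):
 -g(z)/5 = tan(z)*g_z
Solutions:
 g(z) = C1/sin(z)^(1/5)


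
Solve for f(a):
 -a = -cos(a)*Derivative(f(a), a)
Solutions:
 f(a) = C1 + Integral(a/cos(a), a)


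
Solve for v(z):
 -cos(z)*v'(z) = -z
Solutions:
 v(z) = C1 + Integral(z/cos(z), z)


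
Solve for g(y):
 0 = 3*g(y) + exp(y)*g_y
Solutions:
 g(y) = C1*exp(3*exp(-y))


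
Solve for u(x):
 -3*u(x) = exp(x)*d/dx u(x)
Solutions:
 u(x) = C1*exp(3*exp(-x))


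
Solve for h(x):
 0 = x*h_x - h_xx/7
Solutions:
 h(x) = C1 + C2*erfi(sqrt(14)*x/2)


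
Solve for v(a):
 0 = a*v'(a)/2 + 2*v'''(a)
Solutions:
 v(a) = C1 + Integral(C2*airyai(-2^(1/3)*a/2) + C3*airybi(-2^(1/3)*a/2), a)


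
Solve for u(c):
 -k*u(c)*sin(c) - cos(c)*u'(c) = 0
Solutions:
 u(c) = C1*exp(k*log(cos(c)))


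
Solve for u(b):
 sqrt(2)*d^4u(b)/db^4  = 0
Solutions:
 u(b) = C1 + C2*b + C3*b^2 + C4*b^3


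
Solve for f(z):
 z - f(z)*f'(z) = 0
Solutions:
 f(z) = -sqrt(C1 + z^2)
 f(z) = sqrt(C1 + z^2)


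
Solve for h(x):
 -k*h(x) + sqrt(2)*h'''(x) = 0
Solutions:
 h(x) = C1*exp(2^(5/6)*k^(1/3)*x/2) + C2*exp(2^(5/6)*k^(1/3)*x*(-1 + sqrt(3)*I)/4) + C3*exp(-2^(5/6)*k^(1/3)*x*(1 + sqrt(3)*I)/4)


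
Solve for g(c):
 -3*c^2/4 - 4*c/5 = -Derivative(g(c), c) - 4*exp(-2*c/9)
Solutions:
 g(c) = C1 + c^3/4 + 2*c^2/5 + 18*exp(-2*c/9)


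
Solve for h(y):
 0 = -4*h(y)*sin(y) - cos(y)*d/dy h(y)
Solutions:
 h(y) = C1*cos(y)^4


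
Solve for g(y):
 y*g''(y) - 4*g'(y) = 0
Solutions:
 g(y) = C1 + C2*y^5


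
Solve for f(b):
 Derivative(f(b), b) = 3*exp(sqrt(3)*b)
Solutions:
 f(b) = C1 + sqrt(3)*exp(sqrt(3)*b)


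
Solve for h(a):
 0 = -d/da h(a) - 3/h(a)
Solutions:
 h(a) = -sqrt(C1 - 6*a)
 h(a) = sqrt(C1 - 6*a)


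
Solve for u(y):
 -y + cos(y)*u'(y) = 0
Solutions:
 u(y) = C1 + Integral(y/cos(y), y)


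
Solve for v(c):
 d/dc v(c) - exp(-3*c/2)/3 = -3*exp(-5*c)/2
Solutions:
 v(c) = C1 + 3*exp(-5*c)/10 - 2*exp(-3*c/2)/9


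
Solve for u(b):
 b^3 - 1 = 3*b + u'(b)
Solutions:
 u(b) = C1 + b^4/4 - 3*b^2/2 - b


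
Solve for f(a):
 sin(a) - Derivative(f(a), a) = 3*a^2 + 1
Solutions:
 f(a) = C1 - a^3 - a - cos(a)


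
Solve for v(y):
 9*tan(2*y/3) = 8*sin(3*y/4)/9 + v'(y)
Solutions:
 v(y) = C1 - 27*log(cos(2*y/3))/2 + 32*cos(3*y/4)/27


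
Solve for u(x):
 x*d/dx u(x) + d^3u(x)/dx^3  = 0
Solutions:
 u(x) = C1 + Integral(C2*airyai(-x) + C3*airybi(-x), x)


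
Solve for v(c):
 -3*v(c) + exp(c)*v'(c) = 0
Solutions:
 v(c) = C1*exp(-3*exp(-c))


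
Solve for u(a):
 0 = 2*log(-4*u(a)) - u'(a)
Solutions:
 -Integral(1/(log(-_y) + 2*log(2)), (_y, u(a)))/2 = C1 - a


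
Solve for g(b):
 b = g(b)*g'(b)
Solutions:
 g(b) = -sqrt(C1 + b^2)
 g(b) = sqrt(C1 + b^2)


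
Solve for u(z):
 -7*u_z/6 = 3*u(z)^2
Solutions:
 u(z) = 7/(C1 + 18*z)


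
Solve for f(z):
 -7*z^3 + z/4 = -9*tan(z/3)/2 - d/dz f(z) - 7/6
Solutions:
 f(z) = C1 + 7*z^4/4 - z^2/8 - 7*z/6 + 27*log(cos(z/3))/2


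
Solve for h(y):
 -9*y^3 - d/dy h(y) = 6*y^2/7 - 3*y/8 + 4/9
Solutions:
 h(y) = C1 - 9*y^4/4 - 2*y^3/7 + 3*y^2/16 - 4*y/9


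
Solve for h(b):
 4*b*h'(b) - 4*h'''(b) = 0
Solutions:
 h(b) = C1 + Integral(C2*airyai(b) + C3*airybi(b), b)


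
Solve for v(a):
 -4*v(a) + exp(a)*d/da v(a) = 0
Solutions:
 v(a) = C1*exp(-4*exp(-a))


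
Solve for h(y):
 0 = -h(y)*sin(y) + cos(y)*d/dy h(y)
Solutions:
 h(y) = C1/cos(y)


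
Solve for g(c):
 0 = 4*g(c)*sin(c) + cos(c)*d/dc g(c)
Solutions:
 g(c) = C1*cos(c)^4


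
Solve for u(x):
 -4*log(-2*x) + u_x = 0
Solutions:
 u(x) = C1 + 4*x*log(-x) + 4*x*(-1 + log(2))


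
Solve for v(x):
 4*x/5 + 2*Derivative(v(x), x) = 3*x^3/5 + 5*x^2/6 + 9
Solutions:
 v(x) = C1 + 3*x^4/40 + 5*x^3/36 - x^2/5 + 9*x/2


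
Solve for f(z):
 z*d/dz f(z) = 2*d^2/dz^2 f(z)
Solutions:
 f(z) = C1 + C2*erfi(z/2)


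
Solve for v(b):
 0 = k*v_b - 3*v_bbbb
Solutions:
 v(b) = C1 + C2*exp(3^(2/3)*b*k^(1/3)/3) + C3*exp(b*k^(1/3)*(-3^(2/3) + 3*3^(1/6)*I)/6) + C4*exp(-b*k^(1/3)*(3^(2/3) + 3*3^(1/6)*I)/6)


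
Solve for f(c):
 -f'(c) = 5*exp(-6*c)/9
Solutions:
 f(c) = C1 + 5*exp(-6*c)/54


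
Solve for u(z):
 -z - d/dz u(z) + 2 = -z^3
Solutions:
 u(z) = C1 + z^4/4 - z^2/2 + 2*z


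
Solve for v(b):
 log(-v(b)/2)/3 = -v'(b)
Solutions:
 3*Integral(1/(log(-_y) - log(2)), (_y, v(b))) = C1 - b


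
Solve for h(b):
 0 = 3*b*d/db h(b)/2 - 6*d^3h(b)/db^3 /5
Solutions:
 h(b) = C1 + Integral(C2*airyai(10^(1/3)*b/2) + C3*airybi(10^(1/3)*b/2), b)


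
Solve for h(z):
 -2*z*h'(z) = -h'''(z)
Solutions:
 h(z) = C1 + Integral(C2*airyai(2^(1/3)*z) + C3*airybi(2^(1/3)*z), z)


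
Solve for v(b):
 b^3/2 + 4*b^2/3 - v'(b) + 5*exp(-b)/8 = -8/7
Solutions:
 v(b) = C1 + b^4/8 + 4*b^3/9 + 8*b/7 - 5*exp(-b)/8


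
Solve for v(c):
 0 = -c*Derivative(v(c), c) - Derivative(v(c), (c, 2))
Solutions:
 v(c) = C1 + C2*erf(sqrt(2)*c/2)


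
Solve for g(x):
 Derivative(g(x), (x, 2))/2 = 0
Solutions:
 g(x) = C1 + C2*x


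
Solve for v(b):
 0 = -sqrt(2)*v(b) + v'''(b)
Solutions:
 v(b) = C3*exp(2^(1/6)*b) + (C1*sin(2^(1/6)*sqrt(3)*b/2) + C2*cos(2^(1/6)*sqrt(3)*b/2))*exp(-2^(1/6)*b/2)


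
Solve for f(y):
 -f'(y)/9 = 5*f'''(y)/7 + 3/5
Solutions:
 f(y) = C1 + C2*sin(sqrt(35)*y/15) + C3*cos(sqrt(35)*y/15) - 27*y/5


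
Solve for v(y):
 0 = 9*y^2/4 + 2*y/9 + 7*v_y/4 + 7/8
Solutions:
 v(y) = C1 - 3*y^3/7 - 4*y^2/63 - y/2


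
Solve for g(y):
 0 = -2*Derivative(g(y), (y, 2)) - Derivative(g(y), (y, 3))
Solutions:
 g(y) = C1 + C2*y + C3*exp(-2*y)


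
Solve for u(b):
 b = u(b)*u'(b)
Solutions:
 u(b) = -sqrt(C1 + b^2)
 u(b) = sqrt(C1 + b^2)


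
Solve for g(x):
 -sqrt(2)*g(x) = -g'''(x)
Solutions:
 g(x) = C3*exp(2^(1/6)*x) + (C1*sin(2^(1/6)*sqrt(3)*x/2) + C2*cos(2^(1/6)*sqrt(3)*x/2))*exp(-2^(1/6)*x/2)


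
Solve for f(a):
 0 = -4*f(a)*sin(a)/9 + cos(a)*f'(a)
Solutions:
 f(a) = C1/cos(a)^(4/9)


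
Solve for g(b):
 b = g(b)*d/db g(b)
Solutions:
 g(b) = -sqrt(C1 + b^2)
 g(b) = sqrt(C1 + b^2)


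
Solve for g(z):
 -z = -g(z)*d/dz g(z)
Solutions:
 g(z) = -sqrt(C1 + z^2)
 g(z) = sqrt(C1 + z^2)


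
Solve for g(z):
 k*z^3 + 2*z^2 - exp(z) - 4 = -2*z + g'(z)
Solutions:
 g(z) = C1 + k*z^4/4 + 2*z^3/3 + z^2 - 4*z - exp(z)


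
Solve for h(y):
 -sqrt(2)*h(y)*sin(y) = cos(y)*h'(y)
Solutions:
 h(y) = C1*cos(y)^(sqrt(2))


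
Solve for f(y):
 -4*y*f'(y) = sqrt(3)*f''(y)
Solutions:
 f(y) = C1 + C2*erf(sqrt(2)*3^(3/4)*y/3)


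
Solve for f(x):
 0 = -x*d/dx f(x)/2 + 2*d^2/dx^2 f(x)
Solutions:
 f(x) = C1 + C2*erfi(sqrt(2)*x/4)


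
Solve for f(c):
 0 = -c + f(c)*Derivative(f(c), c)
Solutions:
 f(c) = -sqrt(C1 + c^2)
 f(c) = sqrt(C1 + c^2)


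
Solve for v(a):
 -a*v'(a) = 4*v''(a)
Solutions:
 v(a) = C1 + C2*erf(sqrt(2)*a/4)


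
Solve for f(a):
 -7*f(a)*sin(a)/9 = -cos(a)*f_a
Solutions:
 f(a) = C1/cos(a)^(7/9)


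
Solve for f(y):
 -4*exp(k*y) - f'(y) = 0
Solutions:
 f(y) = C1 - 4*exp(k*y)/k


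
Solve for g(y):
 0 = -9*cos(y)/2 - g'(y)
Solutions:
 g(y) = C1 - 9*sin(y)/2


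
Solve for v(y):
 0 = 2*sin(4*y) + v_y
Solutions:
 v(y) = C1 + cos(4*y)/2


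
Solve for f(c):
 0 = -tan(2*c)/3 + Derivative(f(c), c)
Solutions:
 f(c) = C1 - log(cos(2*c))/6


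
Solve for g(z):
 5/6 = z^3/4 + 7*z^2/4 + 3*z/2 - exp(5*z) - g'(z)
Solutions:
 g(z) = C1 + z^4/16 + 7*z^3/12 + 3*z^2/4 - 5*z/6 - exp(5*z)/5


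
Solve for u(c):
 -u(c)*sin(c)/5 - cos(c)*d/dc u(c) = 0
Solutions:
 u(c) = C1*cos(c)^(1/5)


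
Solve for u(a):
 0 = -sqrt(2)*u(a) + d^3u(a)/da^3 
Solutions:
 u(a) = C3*exp(2^(1/6)*a) + (C1*sin(2^(1/6)*sqrt(3)*a/2) + C2*cos(2^(1/6)*sqrt(3)*a/2))*exp(-2^(1/6)*a/2)


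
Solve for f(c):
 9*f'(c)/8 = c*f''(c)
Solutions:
 f(c) = C1 + C2*c^(17/8)


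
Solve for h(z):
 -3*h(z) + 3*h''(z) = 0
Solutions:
 h(z) = C1*exp(-z) + C2*exp(z)


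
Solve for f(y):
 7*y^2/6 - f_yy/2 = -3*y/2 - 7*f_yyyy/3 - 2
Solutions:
 f(y) = C1 + C2*y + C3*exp(-sqrt(42)*y/14) + C4*exp(sqrt(42)*y/14) + 7*y^4/36 + y^3/2 + 116*y^2/9


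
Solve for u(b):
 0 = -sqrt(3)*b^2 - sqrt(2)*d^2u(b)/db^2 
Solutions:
 u(b) = C1 + C2*b - sqrt(6)*b^4/24


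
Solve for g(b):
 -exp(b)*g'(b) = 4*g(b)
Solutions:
 g(b) = C1*exp(4*exp(-b))


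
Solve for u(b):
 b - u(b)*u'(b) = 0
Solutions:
 u(b) = -sqrt(C1 + b^2)
 u(b) = sqrt(C1 + b^2)


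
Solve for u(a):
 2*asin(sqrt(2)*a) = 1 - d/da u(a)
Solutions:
 u(a) = C1 - 2*a*asin(sqrt(2)*a) + a - sqrt(2)*sqrt(1 - 2*a^2)


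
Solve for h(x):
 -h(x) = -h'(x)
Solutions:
 h(x) = C1*exp(x)


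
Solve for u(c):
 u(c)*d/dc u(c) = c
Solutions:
 u(c) = -sqrt(C1 + c^2)
 u(c) = sqrt(C1 + c^2)


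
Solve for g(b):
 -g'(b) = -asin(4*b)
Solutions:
 g(b) = C1 + b*asin(4*b) + sqrt(1 - 16*b^2)/4


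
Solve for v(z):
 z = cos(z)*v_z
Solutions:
 v(z) = C1 + Integral(z/cos(z), z)


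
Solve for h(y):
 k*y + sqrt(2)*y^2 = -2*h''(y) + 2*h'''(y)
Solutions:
 h(y) = C1 + C2*y + C3*exp(y) - sqrt(2)*y^4/24 + y^3*(-k - 2*sqrt(2))/12 + y^2*(-k - 2*sqrt(2))/4


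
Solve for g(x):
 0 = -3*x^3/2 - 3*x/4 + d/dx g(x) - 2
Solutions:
 g(x) = C1 + 3*x^4/8 + 3*x^2/8 + 2*x


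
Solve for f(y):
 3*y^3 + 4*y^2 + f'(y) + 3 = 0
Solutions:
 f(y) = C1 - 3*y^4/4 - 4*y^3/3 - 3*y


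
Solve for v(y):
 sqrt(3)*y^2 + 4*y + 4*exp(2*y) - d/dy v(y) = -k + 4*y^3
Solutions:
 v(y) = C1 + k*y - y^4 + sqrt(3)*y^3/3 + 2*y^2 + 2*exp(2*y)


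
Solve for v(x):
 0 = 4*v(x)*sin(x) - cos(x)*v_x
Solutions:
 v(x) = C1/cos(x)^4


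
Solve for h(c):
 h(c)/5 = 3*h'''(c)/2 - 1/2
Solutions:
 h(c) = C3*exp(15^(2/3)*2^(1/3)*c/15) + (C1*sin(2^(1/3)*3^(1/6)*5^(2/3)*c/10) + C2*cos(2^(1/3)*3^(1/6)*5^(2/3)*c/10))*exp(-15^(2/3)*2^(1/3)*c/30) - 5/2


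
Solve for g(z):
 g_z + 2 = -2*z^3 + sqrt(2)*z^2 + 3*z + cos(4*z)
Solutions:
 g(z) = C1 - z^4/2 + sqrt(2)*z^3/3 + 3*z^2/2 - 2*z + sin(4*z)/4


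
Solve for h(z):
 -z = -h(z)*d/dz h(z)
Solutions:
 h(z) = -sqrt(C1 + z^2)
 h(z) = sqrt(C1 + z^2)


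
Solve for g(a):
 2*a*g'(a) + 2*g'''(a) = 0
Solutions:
 g(a) = C1 + Integral(C2*airyai(-a) + C3*airybi(-a), a)


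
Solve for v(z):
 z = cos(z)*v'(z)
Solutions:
 v(z) = C1 + Integral(z/cos(z), z)


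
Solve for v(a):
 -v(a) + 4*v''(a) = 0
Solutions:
 v(a) = C1*exp(-a/2) + C2*exp(a/2)


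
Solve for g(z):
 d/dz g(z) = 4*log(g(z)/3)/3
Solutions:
 3*Integral(1/(-log(_y) + log(3)), (_y, g(z)))/4 = C1 - z


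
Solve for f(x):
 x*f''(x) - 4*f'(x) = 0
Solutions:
 f(x) = C1 + C2*x^5


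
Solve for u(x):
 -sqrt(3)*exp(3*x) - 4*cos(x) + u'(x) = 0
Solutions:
 u(x) = C1 + sqrt(3)*exp(3*x)/3 + 4*sin(x)


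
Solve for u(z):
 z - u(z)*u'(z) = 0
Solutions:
 u(z) = -sqrt(C1 + z^2)
 u(z) = sqrt(C1 + z^2)


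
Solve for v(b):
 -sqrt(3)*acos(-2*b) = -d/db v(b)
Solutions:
 v(b) = C1 + sqrt(3)*(b*acos(-2*b) + sqrt(1 - 4*b^2)/2)


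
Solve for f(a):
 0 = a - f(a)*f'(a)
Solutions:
 f(a) = -sqrt(C1 + a^2)
 f(a) = sqrt(C1 + a^2)


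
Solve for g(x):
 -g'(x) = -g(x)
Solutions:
 g(x) = C1*exp(x)


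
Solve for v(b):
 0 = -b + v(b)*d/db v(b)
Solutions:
 v(b) = -sqrt(C1 + b^2)
 v(b) = sqrt(C1 + b^2)


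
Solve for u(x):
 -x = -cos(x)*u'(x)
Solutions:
 u(x) = C1 + Integral(x/cos(x), x)


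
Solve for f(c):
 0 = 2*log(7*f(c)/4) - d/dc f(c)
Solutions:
 Integral(1/(-log(_y) - log(7) + 2*log(2)), (_y, f(c)))/2 = C1 - c


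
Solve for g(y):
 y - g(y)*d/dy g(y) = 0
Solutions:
 g(y) = -sqrt(C1 + y^2)
 g(y) = sqrt(C1 + y^2)


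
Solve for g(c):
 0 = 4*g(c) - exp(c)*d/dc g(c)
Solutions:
 g(c) = C1*exp(-4*exp(-c))


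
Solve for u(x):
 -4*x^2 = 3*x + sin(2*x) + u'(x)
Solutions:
 u(x) = C1 - 4*x^3/3 - 3*x^2/2 + cos(2*x)/2


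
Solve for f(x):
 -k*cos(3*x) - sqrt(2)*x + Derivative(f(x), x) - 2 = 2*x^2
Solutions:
 f(x) = C1 + k*sin(3*x)/3 + 2*x^3/3 + sqrt(2)*x^2/2 + 2*x


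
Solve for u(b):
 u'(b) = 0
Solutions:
 u(b) = C1


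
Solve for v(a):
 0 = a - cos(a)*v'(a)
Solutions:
 v(a) = C1 + Integral(a/cos(a), a)


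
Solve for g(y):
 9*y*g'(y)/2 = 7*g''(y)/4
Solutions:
 g(y) = C1 + C2*erfi(3*sqrt(7)*y/7)


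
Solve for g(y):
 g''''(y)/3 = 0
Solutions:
 g(y) = C1 + C2*y + C3*y^2 + C4*y^3


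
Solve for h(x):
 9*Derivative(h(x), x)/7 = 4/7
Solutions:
 h(x) = C1 + 4*x/9


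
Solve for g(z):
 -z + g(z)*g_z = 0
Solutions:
 g(z) = -sqrt(C1 + z^2)
 g(z) = sqrt(C1 + z^2)


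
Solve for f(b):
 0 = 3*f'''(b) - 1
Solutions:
 f(b) = C1 + C2*b + C3*b^2 + b^3/18


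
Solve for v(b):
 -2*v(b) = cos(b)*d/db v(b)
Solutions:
 v(b) = C1*(sin(b) - 1)/(sin(b) + 1)


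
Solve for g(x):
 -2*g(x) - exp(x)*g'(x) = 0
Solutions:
 g(x) = C1*exp(2*exp(-x))


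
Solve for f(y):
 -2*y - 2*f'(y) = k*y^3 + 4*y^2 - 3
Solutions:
 f(y) = C1 - k*y^4/8 - 2*y^3/3 - y^2/2 + 3*y/2


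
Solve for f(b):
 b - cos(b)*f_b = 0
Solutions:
 f(b) = C1 + Integral(b/cos(b), b)


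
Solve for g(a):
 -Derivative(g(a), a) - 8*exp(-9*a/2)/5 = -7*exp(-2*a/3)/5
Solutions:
 g(a) = C1 + 16*exp(-9*a/2)/45 - 21*exp(-2*a/3)/10


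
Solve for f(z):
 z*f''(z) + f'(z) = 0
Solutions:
 f(z) = C1 + C2*log(z)


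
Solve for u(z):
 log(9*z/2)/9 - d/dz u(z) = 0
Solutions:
 u(z) = C1 + z*log(z)/9 - z/9 - z*log(2)/9 + 2*z*log(3)/9


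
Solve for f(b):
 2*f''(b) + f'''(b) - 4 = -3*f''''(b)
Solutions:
 f(b) = C1 + C2*b + b^2 + (C3*sin(sqrt(23)*b/6) + C4*cos(sqrt(23)*b/6))*exp(-b/6)


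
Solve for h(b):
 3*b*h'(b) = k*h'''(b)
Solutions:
 h(b) = C1 + Integral(C2*airyai(3^(1/3)*b*(1/k)^(1/3)) + C3*airybi(3^(1/3)*b*(1/k)^(1/3)), b)


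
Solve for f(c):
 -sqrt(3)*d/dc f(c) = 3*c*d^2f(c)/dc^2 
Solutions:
 f(c) = C1 + C2*c^(1 - sqrt(3)/3)


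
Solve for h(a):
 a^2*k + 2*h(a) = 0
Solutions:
 h(a) = -a^2*k/2


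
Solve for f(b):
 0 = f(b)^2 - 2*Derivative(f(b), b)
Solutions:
 f(b) = -2/(C1 + b)


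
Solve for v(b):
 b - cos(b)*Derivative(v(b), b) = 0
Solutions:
 v(b) = C1 + Integral(b/cos(b), b)


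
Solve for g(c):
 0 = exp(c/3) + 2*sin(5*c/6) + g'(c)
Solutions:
 g(c) = C1 - 3*exp(c/3) + 12*cos(5*c/6)/5


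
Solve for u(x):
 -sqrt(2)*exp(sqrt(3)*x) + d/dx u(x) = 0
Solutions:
 u(x) = C1 + sqrt(6)*exp(sqrt(3)*x)/3


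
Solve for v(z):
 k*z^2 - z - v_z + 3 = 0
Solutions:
 v(z) = C1 + k*z^3/3 - z^2/2 + 3*z


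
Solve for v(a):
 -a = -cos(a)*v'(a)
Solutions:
 v(a) = C1 + Integral(a/cos(a), a)


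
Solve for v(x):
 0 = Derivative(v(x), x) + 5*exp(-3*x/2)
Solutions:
 v(x) = C1 + 10*exp(-3*x/2)/3


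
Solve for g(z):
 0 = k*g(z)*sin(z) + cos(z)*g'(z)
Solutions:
 g(z) = C1*exp(k*log(cos(z)))


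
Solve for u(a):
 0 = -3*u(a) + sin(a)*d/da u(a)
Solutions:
 u(a) = C1*(cos(a) - 1)^(3/2)/(cos(a) + 1)^(3/2)


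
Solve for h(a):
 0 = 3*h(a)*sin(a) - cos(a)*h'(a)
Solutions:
 h(a) = C1/cos(a)^3


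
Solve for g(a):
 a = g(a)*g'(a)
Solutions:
 g(a) = -sqrt(C1 + a^2)
 g(a) = sqrt(C1 + a^2)


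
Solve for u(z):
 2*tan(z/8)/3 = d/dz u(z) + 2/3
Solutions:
 u(z) = C1 - 2*z/3 - 16*log(cos(z/8))/3


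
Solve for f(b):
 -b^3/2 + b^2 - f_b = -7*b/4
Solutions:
 f(b) = C1 - b^4/8 + b^3/3 + 7*b^2/8


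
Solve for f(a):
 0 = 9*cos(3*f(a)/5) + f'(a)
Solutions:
 9*a - 5*log(sin(3*f(a)/5) - 1)/6 + 5*log(sin(3*f(a)/5) + 1)/6 = C1


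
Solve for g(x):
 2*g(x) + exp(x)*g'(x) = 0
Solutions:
 g(x) = C1*exp(2*exp(-x))


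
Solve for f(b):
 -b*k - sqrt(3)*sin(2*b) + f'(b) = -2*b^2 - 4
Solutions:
 f(b) = C1 - 2*b^3/3 + b^2*k/2 - 4*b - sqrt(3)*cos(2*b)/2


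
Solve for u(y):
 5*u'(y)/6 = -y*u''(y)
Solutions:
 u(y) = C1 + C2*y^(1/6)


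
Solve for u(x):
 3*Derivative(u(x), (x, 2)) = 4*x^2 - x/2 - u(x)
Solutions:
 u(x) = C1*sin(sqrt(3)*x/3) + C2*cos(sqrt(3)*x/3) + 4*x^2 - x/2 - 24


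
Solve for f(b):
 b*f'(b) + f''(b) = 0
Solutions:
 f(b) = C1 + C2*erf(sqrt(2)*b/2)


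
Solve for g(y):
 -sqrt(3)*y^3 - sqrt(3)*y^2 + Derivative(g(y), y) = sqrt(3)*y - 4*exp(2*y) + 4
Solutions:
 g(y) = C1 + sqrt(3)*y^4/4 + sqrt(3)*y^3/3 + sqrt(3)*y^2/2 + 4*y - 2*exp(2*y)


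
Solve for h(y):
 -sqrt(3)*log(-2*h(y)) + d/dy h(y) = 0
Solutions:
 -sqrt(3)*Integral(1/(log(-_y) + log(2)), (_y, h(y)))/3 = C1 - y


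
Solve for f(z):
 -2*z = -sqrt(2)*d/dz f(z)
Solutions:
 f(z) = C1 + sqrt(2)*z^2/2


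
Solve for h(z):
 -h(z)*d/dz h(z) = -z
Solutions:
 h(z) = -sqrt(C1 + z^2)
 h(z) = sqrt(C1 + z^2)


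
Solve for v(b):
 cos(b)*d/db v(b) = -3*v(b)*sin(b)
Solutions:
 v(b) = C1*cos(b)^3


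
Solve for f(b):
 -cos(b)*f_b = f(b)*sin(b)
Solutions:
 f(b) = C1*cos(b)


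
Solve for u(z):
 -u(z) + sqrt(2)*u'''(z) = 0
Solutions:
 u(z) = C3*exp(2^(5/6)*z/2) + (C1*sin(2^(5/6)*sqrt(3)*z/4) + C2*cos(2^(5/6)*sqrt(3)*z/4))*exp(-2^(5/6)*z/4)


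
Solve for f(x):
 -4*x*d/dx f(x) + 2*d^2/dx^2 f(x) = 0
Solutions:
 f(x) = C1 + C2*erfi(x)


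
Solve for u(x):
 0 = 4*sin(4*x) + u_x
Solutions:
 u(x) = C1 + cos(4*x)


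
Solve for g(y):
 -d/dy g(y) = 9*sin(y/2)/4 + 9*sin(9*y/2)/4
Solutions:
 g(y) = C1 + 9*cos(y/2)/2 + cos(9*y/2)/2


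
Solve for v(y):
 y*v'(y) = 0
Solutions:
 v(y) = C1


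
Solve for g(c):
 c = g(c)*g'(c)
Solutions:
 g(c) = -sqrt(C1 + c^2)
 g(c) = sqrt(C1 + c^2)


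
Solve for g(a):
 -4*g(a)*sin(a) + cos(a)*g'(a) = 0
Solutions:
 g(a) = C1/cos(a)^4


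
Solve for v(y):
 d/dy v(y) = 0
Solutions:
 v(y) = C1


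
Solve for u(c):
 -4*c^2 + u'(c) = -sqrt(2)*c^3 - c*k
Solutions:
 u(c) = C1 - sqrt(2)*c^4/4 + 4*c^3/3 - c^2*k/2


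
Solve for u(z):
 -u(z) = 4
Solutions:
 u(z) = -4


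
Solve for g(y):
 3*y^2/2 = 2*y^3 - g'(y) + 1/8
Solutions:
 g(y) = C1 + y^4/2 - y^3/2 + y/8


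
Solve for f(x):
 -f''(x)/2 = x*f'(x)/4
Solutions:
 f(x) = C1 + C2*erf(x/2)


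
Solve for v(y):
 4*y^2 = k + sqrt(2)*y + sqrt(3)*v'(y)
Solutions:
 v(y) = C1 - sqrt(3)*k*y/3 + 4*sqrt(3)*y^3/9 - sqrt(6)*y^2/6


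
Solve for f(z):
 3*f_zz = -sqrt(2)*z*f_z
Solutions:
 f(z) = C1 + C2*erf(2^(3/4)*sqrt(3)*z/6)


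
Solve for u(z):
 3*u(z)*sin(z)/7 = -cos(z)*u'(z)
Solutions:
 u(z) = C1*cos(z)^(3/7)


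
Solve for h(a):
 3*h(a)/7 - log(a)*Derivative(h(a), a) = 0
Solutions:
 h(a) = C1*exp(3*li(a)/7)


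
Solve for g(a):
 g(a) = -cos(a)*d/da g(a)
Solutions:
 g(a) = C1*sqrt(sin(a) - 1)/sqrt(sin(a) + 1)


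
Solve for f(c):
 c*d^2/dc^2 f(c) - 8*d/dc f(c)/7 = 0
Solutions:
 f(c) = C1 + C2*c^(15/7)


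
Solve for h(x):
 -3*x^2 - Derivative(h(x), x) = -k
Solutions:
 h(x) = C1 + k*x - x^3


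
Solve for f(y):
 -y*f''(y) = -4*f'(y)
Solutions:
 f(y) = C1 + C2*y^5


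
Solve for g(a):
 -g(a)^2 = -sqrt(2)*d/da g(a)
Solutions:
 g(a) = -2/(C1 + sqrt(2)*a)


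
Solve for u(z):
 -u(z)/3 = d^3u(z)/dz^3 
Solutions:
 u(z) = C3*exp(-3^(2/3)*z/3) + (C1*sin(3^(1/6)*z/2) + C2*cos(3^(1/6)*z/2))*exp(3^(2/3)*z/6)


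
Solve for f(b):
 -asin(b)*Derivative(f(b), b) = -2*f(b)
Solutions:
 f(b) = C1*exp(2*Integral(1/asin(b), b))


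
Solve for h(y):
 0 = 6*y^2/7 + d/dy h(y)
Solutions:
 h(y) = C1 - 2*y^3/7


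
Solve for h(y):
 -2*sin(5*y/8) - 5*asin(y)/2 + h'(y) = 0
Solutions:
 h(y) = C1 + 5*y*asin(y)/2 + 5*sqrt(1 - y^2)/2 - 16*cos(5*y/8)/5


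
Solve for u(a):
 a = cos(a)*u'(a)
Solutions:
 u(a) = C1 + Integral(a/cos(a), a)


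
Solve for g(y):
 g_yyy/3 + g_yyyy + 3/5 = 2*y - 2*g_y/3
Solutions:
 g(y) = C1 + C4*exp(-y) + 3*y^2/2 - 9*y/10 + (C2*sin(sqrt(5)*y/3) + C3*cos(sqrt(5)*y/3))*exp(y/3)


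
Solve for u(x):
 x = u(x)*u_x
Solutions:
 u(x) = -sqrt(C1 + x^2)
 u(x) = sqrt(C1 + x^2)


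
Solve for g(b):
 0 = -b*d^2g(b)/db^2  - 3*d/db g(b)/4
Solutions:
 g(b) = C1 + C2*b^(1/4)


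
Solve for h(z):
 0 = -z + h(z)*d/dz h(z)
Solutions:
 h(z) = -sqrt(C1 + z^2)
 h(z) = sqrt(C1 + z^2)


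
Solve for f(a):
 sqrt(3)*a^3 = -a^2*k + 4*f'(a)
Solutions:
 f(a) = C1 + sqrt(3)*a^4/16 + a^3*k/12


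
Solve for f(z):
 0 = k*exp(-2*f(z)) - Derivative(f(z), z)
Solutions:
 f(z) = log(-sqrt(C1 + 2*k*z))
 f(z) = log(C1 + 2*k*z)/2


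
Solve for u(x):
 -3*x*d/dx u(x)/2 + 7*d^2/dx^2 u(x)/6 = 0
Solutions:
 u(x) = C1 + C2*erfi(3*sqrt(14)*x/14)


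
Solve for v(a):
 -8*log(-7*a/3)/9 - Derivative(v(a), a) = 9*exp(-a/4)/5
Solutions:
 v(a) = C1 - 8*a*log(-a)/9 + 8*a*(-log(7) + 1 + log(3))/9 + 36*exp(-a/4)/5


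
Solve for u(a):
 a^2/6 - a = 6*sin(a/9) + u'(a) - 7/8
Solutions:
 u(a) = C1 + a^3/18 - a^2/2 + 7*a/8 + 54*cos(a/9)


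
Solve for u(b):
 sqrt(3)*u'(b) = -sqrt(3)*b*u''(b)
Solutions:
 u(b) = C1 + C2*log(b)


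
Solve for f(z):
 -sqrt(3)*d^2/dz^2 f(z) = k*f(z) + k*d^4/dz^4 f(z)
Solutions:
 f(z) = C1*exp(-sqrt(2)*z*sqrt((-sqrt(3 - 4*k^2) - sqrt(3))/k)/2) + C2*exp(sqrt(2)*z*sqrt((-sqrt(3 - 4*k^2) - sqrt(3))/k)/2) + C3*exp(-sqrt(2)*z*sqrt((sqrt(3 - 4*k^2) - sqrt(3))/k)/2) + C4*exp(sqrt(2)*z*sqrt((sqrt(3 - 4*k^2) - sqrt(3))/k)/2)


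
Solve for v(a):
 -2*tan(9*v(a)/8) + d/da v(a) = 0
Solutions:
 v(a) = -8*asin(C1*exp(9*a/4))/9 + 8*pi/9
 v(a) = 8*asin(C1*exp(9*a/4))/9


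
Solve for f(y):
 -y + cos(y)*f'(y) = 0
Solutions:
 f(y) = C1 + Integral(y/cos(y), y)


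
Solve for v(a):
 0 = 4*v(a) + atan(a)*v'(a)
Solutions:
 v(a) = C1*exp(-4*Integral(1/atan(a), a))


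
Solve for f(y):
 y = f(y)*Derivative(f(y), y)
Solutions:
 f(y) = -sqrt(C1 + y^2)
 f(y) = sqrt(C1 + y^2)


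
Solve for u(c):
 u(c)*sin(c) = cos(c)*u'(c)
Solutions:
 u(c) = C1/cos(c)


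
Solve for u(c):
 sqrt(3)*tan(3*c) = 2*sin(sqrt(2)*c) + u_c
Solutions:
 u(c) = C1 - sqrt(3)*log(cos(3*c))/3 + sqrt(2)*cos(sqrt(2)*c)


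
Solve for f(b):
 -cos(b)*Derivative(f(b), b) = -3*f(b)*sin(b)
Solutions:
 f(b) = C1/cos(b)^3


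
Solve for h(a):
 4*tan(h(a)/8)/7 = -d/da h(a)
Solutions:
 h(a) = -8*asin(C1*exp(-a/14)) + 8*pi
 h(a) = 8*asin(C1*exp(-a/14))


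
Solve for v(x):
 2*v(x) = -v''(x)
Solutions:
 v(x) = C1*sin(sqrt(2)*x) + C2*cos(sqrt(2)*x)


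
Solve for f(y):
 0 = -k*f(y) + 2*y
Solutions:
 f(y) = 2*y/k


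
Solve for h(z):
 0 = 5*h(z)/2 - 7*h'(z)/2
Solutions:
 h(z) = C1*exp(5*z/7)


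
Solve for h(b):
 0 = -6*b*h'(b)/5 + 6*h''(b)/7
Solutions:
 h(b) = C1 + C2*erfi(sqrt(70)*b/10)


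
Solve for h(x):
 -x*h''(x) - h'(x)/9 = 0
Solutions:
 h(x) = C1 + C2*x^(8/9)


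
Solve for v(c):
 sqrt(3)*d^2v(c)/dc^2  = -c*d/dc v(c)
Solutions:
 v(c) = C1 + C2*erf(sqrt(2)*3^(3/4)*c/6)


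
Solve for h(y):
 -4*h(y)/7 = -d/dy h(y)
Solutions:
 h(y) = C1*exp(4*y/7)


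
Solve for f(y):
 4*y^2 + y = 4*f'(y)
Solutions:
 f(y) = C1 + y^3/3 + y^2/8
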